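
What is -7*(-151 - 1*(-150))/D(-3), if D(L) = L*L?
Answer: 7/9 ≈ 0.77778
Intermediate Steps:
D(L) = L²
-7*(-151 - 1*(-150))/D(-3) = -7*(-151 - 1*(-150))/((-3)²) = -7*(-151 + 150)/9 = -(-7)/9 = -7*(-⅑) = 7/9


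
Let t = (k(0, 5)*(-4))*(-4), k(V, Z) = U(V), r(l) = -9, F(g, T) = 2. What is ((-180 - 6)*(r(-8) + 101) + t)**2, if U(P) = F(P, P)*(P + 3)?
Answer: 289544256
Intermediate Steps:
U(P) = 6 + 2*P (U(P) = 2*(P + 3) = 2*(3 + P) = 6 + 2*P)
k(V, Z) = 6 + 2*V
t = 96 (t = ((6 + 2*0)*(-4))*(-4) = ((6 + 0)*(-4))*(-4) = (6*(-4))*(-4) = -24*(-4) = 96)
((-180 - 6)*(r(-8) + 101) + t)**2 = ((-180 - 6)*(-9 + 101) + 96)**2 = (-186*92 + 96)**2 = (-17112 + 96)**2 = (-17016)**2 = 289544256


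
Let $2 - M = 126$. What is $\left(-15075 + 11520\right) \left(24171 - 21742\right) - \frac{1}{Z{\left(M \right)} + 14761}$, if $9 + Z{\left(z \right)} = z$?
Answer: $- \frac{126314169661}{14628} \approx -8.6351 \cdot 10^{6}$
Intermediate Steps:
$M = -124$ ($M = 2 - 126 = -124$)
$Z{\left(z \right)} = -9 + z$
$\left(-15075 + 11520\right) \left(24171 - 21742\right) - \frac{1}{Z{\left(M \right)} + 14761} = \left(-15075 + 11520\right) \left(24171 - 21742\right) - \frac{1}{\left(-9 - 124\right) + 14761} = \left(-3555\right) 2429 - \frac{1}{-133 + 14761} = -8635095 - \frac{1}{14628} = - \frac{126314169661}{14628}$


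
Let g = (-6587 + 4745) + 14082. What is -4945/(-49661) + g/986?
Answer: 18021365/1440169 ≈ 12.513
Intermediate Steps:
g = 12240 (g = -1842 + 14082 = 12240)
-4945/(-49661) + g/986 = -4945/(-49661) + 12240/986 = -4945*(-1/49661) + 12240*(1/986) = 4945/49661 + 360/29 = 18021365/1440169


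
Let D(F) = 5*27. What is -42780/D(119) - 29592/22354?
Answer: -32009968/100593 ≈ -318.21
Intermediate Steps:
D(F) = 135
-42780/D(119) - 29592/22354 = -42780/135 - 29592/22354 = -42780*1/135 - 29592*1/22354 = -2852/9 - 14796/11177 = -32009968/100593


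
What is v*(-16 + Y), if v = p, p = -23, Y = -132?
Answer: 3404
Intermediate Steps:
v = -23
v*(-16 + Y) = -23*(-16 - 132) = -23*(-148) = 3404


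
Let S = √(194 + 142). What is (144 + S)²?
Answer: 21072 + 1152*√21 ≈ 26351.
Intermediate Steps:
S = 4*√21 (S = √336 = 4*√21 ≈ 18.330)
(144 + S)² = (144 + 4*√21)²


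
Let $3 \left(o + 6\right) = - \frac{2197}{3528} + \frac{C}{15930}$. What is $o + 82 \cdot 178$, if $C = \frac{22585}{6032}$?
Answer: $\frac{41216731999841}{2825038944} \approx 14590.0$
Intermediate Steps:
$C = \frac{22585}{6032}$ ($C = 22585 \cdot \frac{1}{6032} = \frac{22585}{6032} \approx 3.7442$)
$o = - \frac{17536426783}{2825038944}$ ($o = -6 + \frac{- \frac{2197}{3528} + \frac{22585}{6032 \cdot 15930}}{3} = -6 + \frac{\left(-2197\right) \frac{1}{3528} + \frac{22585}{6032} \cdot \frac{1}{15930}}{3} = -6 + \frac{- \frac{2197}{3528} + \frac{4517}{19217952}}{3} = -6 + \frac{1}{3} \left(- \frac{586193119}{941679648}\right) = -6 - \frac{586193119}{2825038944} = - \frac{17536426783}{2825038944} \approx -6.2075$)
$o + 82 \cdot 178 = - \frac{17536426783}{2825038944} + 82 \cdot 178 = - \frac{17536426783}{2825038944} + 14596 = \frac{41216731999841}{2825038944}$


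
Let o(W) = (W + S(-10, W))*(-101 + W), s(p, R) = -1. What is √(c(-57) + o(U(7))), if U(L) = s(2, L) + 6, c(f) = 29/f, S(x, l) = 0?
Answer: I*√1561173/57 ≈ 21.921*I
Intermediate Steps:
U(L) = 5 (U(L) = -1 + 6 = 5)
o(W) = W*(-101 + W) (o(W) = (W + 0)*(-101 + W) = W*(-101 + W))
√(c(-57) + o(U(7))) = √(29/(-57) + 5*(-101 + 5)) = √(29*(-1/57) + 5*(-96)) = √(-29/57 - 480) = √(-27389/57) = I*√1561173/57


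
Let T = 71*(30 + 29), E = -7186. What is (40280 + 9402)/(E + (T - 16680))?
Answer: -49682/19677 ≈ -2.5249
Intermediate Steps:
T = 4189 (T = 71*59 = 4189)
(40280 + 9402)/(E + (T - 16680)) = (40280 + 9402)/(-7186 + (4189 - 16680)) = 49682/(-7186 - 12491) = 49682/(-19677) = 49682*(-1/19677) = -49682/19677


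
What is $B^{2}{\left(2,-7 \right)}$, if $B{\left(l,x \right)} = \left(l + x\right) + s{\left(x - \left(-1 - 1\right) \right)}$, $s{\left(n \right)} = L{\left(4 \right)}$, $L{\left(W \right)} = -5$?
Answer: $100$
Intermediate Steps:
$s{\left(n \right)} = -5$
$B{\left(l,x \right)} = -5 + l + x$ ($B{\left(l,x \right)} = \left(l + x\right) - 5 = -5 + l + x$)
$B^{2}{\left(2,-7 \right)} = \left(-5 + 2 - 7\right)^{2} = \left(-10\right)^{2} = 100$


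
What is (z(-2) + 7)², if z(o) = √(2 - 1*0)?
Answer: (7 + √2)² ≈ 70.799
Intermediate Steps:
z(o) = √2 (z(o) = √(2 + 0) = √2)
(z(-2) + 7)² = (√2 + 7)² = (7 + √2)²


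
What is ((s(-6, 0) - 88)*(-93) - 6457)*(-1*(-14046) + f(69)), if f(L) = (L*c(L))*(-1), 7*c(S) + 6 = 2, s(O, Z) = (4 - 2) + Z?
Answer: 151939518/7 ≈ 2.1706e+7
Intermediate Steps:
s(O, Z) = 2 + Z
c(S) = -4/7 (c(S) = -6/7 + (⅐)*2 = -6/7 + 2/7 = -4/7)
f(L) = 4*L/7 (f(L) = (L*(-4/7))*(-1) = -4*L/7*(-1) = 4*L/7)
((s(-6, 0) - 88)*(-93) - 6457)*(-1*(-14046) + f(69)) = (((2 + 0) - 88)*(-93) - 6457)*(-1*(-14046) + (4/7)*69) = ((2 - 88)*(-93) - 6457)*(14046 + 276/7) = (-86*(-93) - 6457)*(98598/7) = (7998 - 6457)*(98598/7) = 1541*(98598/7) = 151939518/7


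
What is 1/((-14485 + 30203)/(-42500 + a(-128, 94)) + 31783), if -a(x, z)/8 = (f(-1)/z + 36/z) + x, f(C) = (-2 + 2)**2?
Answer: 974758/30980364141 ≈ 3.1464e-5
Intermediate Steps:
f(C) = 0 (f(C) = 0**2 = 0)
a(x, z) = -288/z - 8*x (a(x, z) = -8*((0/z + 36/z) + x) = -8*((0 + 36/z) + x) = -8*(36/z + x) = -8*(x + 36/z) = -288/z - 8*x)
1/((-14485 + 30203)/(-42500 + a(-128, 94)) + 31783) = 1/((-14485 + 30203)/(-42500 + (-288/94 - 8*(-128))) + 31783) = 1/(15718/(-42500 + (-288*1/94 + 1024)) + 31783) = 1/(15718/(-42500 + (-144/47 + 1024)) + 31783) = 1/(15718/(-42500 + 47984/47) + 31783) = 1/(15718/(-1949516/47) + 31783) = 1/(15718*(-47/1949516) + 31783) = 1/(-369373/974758 + 31783) = 1/(30980364141/974758) = 974758/30980364141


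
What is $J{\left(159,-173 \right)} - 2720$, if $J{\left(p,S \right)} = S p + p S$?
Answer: $-57734$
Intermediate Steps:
$J{\left(p,S \right)} = 2 S p$ ($J{\left(p,S \right)} = S p + S p = 2 S p$)
$J{\left(159,-173 \right)} - 2720 = 2 \left(-173\right) 159 - 2720 = -55014 - 2720 = -57734$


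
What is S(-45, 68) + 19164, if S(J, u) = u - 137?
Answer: 19095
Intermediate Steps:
S(J, u) = -137 + u
S(-45, 68) + 19164 = (-137 + 68) + 19164 = -69 + 19164 = 19095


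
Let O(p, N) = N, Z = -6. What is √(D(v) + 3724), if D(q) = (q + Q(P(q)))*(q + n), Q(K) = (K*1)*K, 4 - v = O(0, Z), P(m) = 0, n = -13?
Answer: √3694 ≈ 60.778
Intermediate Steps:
v = 10 (v = 4 - 1*(-6) = 4 + 6 = 10)
Q(K) = K² (Q(K) = K*K = K²)
D(q) = q*(-13 + q) (D(q) = (q + 0²)*(q - 13) = (q + 0)*(-13 + q) = q*(-13 + q))
√(D(v) + 3724) = √(10*(-13 + 10) + 3724) = √(10*(-3) + 3724) = √(-30 + 3724) = √3694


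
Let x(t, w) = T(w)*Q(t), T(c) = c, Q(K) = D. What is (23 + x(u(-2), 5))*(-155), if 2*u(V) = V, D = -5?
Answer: 310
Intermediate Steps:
Q(K) = -5
u(V) = V/2
x(t, w) = -5*w (x(t, w) = w*(-5) = -5*w)
(23 + x(u(-2), 5))*(-155) = (23 - 5*5)*(-155) = (23 - 25)*(-155) = -2*(-155) = 310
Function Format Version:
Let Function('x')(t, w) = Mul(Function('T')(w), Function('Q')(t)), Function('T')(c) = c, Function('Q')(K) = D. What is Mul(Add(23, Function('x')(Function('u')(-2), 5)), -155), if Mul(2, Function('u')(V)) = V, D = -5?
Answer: 310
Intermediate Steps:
Function('Q')(K) = -5
Function('u')(V) = Mul(Rational(1, 2), V)
Function('x')(t, w) = Mul(-5, w) (Function('x')(t, w) = Mul(w, -5) = Mul(-5, w))
Mul(Add(23, Function('x')(Function('u')(-2), 5)), -155) = Mul(Add(23, Mul(-5, 5)), -155) = Mul(Add(23, -25), -155) = Mul(-2, -155) = 310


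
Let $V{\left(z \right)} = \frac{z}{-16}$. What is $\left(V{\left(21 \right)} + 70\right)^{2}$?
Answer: $\frac{1207801}{256} \approx 4718.0$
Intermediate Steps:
$V{\left(z \right)} = - \frac{z}{16}$ ($V{\left(z \right)} = z \left(- \frac{1}{16}\right) = - \frac{z}{16}$)
$\left(V{\left(21 \right)} + 70\right)^{2} = \left(\left(- \frac{1}{16}\right) 21 + 70\right)^{2} = \left(- \frac{21}{16} + 70\right)^{2} = \left(\frac{1099}{16}\right)^{2} = \frac{1207801}{256}$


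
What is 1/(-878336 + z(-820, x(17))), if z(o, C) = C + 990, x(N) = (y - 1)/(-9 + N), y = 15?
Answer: -4/3509377 ≈ -1.1398e-6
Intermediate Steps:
x(N) = 14/(-9 + N) (x(N) = (15 - 1)/(-9 + N) = 14/(-9 + N))
z(o, C) = 990 + C
1/(-878336 + z(-820, x(17))) = 1/(-878336 + (990 + 14/(-9 + 17))) = 1/(-878336 + (990 + 14/8)) = 1/(-878336 + (990 + 14*(1/8))) = 1/(-878336 + (990 + 7/4)) = 1/(-878336 + 3967/4) = 1/(-3509377/4) = -4/3509377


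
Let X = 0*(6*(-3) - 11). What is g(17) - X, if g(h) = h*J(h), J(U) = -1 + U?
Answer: 272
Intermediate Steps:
g(h) = h*(-1 + h)
X = 0 (X = 0*(-18 - 11) = 0*(-29) = 0)
g(17) - X = 17*(-1 + 17) - 1*0 = 17*16 + 0 = 272 + 0 = 272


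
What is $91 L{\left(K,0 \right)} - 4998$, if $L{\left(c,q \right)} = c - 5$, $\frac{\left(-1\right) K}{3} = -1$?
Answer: $-5180$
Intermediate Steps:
$K = 3$ ($K = \left(-3\right) \left(-1\right) = 3$)
$L{\left(c,q \right)} = -5 + c$
$91 L{\left(K,0 \right)} - 4998 = 91 \left(-5 + 3\right) - 4998 = 91 \left(-2\right) - 4998 = -182 - 4998 = -5180$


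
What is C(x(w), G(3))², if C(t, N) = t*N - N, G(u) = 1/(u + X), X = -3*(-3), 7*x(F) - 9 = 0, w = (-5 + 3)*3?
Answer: 1/1764 ≈ 0.00056689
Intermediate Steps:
w = -6 (w = -2*3 = -6)
x(F) = 9/7 (x(F) = 9/7 + (⅐)*0 = 9/7 + 0 = 9/7)
X = 9
G(u) = 1/(9 + u) (G(u) = 1/(u + 9) = 1/(9 + u))
C(t, N) = -N + N*t (C(t, N) = N*t - N = -N + N*t)
C(x(w), G(3))² = ((-1 + 9/7)/(9 + 3))² = ((2/7)/12)² = ((1/12)*(2/7))² = (1/42)² = 1/1764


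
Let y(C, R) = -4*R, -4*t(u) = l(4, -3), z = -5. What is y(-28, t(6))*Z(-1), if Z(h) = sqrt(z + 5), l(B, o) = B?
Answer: 0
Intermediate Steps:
t(u) = -1 (t(u) = -1/4*4 = -1)
Z(h) = 0 (Z(h) = sqrt(-5 + 5) = sqrt(0) = 0)
y(-28, t(6))*Z(-1) = -4*(-1)*0 = 4*0 = 0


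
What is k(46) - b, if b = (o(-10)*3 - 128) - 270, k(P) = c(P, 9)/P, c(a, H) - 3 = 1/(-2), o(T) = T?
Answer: 39381/92 ≈ 428.05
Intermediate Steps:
c(a, H) = 5/2 (c(a, H) = 3 + 1/(-2) = 3 - ½ = 5/2)
k(P) = 5/(2*P)
b = -428 (b = (-10*3 - 128) - 270 = (-30 - 128) - 270 = -158 - 270 = -428)
k(46) - b = (5/2)/46 - 1*(-428) = (5/2)*(1/46) + 428 = 5/92 + 428 = 39381/92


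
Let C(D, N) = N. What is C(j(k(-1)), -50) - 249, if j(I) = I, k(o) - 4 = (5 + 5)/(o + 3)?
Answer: -299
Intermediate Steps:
k(o) = 4 + 10/(3 + o) (k(o) = 4 + (5 + 5)/(o + 3) = 4 + 10/(3 + o))
C(j(k(-1)), -50) - 249 = -50 - 249 = -299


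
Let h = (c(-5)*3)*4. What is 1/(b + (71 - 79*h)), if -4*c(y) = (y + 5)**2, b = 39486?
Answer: 1/39557 ≈ 2.5280e-5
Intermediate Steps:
c(y) = -(5 + y)**2/4 (c(y) = -(y + 5)**2/4 = -(5 + y)**2/4)
h = 0 (h = (-(5 - 5)**2/4*3)*4 = (-1/4*0**2*3)*4 = (-1/4*0*3)*4 = (0*3)*4 = 0*4 = 0)
1/(b + (71 - 79*h)) = 1/(39486 + (71 - 79*0)) = 1/(39486 + (71 + 0)) = 1/(39486 + 71) = 1/39557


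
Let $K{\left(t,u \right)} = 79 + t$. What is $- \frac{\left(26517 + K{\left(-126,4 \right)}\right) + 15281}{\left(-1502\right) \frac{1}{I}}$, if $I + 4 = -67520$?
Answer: $- \frac{1409597262}{751} \approx -1.877 \cdot 10^{6}$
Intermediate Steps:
$I = -67524$ ($I = -4 - 67520 = -67524$)
$- \frac{\left(26517 + K{\left(-126,4 \right)}\right) + 15281}{\left(-1502\right) \frac{1}{I}} = - \frac{\left(26517 + \left(79 - 126\right)\right) + 15281}{\left(-1502\right) \frac{1}{-67524}} = - \frac{\left(26517 - 47\right) + 15281}{\left(-1502\right) \left(- \frac{1}{67524}\right)} = - \frac{26470 + 15281}{\frac{751}{33762}} = - \frac{41751 \cdot 33762}{751} = \left(-1\right) \frac{1409597262}{751} = - \frac{1409597262}{751}$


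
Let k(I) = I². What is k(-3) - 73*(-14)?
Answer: 1031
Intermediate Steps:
k(-3) - 73*(-14) = (-3)² - 73*(-14) = 9 + 1022 = 1031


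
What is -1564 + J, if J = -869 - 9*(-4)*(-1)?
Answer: -2469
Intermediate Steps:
J = -905 (J = -869 - (-36)*(-1) = -869 - 1*36 = -869 - 36 = -905)
-1564 + J = -1564 - 905 = -2469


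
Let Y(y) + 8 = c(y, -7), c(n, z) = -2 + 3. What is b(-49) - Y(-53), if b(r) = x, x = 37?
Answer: 44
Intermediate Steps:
c(n, z) = 1
Y(y) = -7 (Y(y) = -8 + 1 = -7)
b(r) = 37
b(-49) - Y(-53) = 37 - 1*(-7) = 37 + 7 = 44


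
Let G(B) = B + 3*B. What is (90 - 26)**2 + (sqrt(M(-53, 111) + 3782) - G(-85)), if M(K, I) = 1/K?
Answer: 4436 + sqrt(10623585)/53 ≈ 4497.5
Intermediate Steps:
G(B) = 4*B
(90 - 26)**2 + (sqrt(M(-53, 111) + 3782) - G(-85)) = (90 - 26)**2 + (sqrt(1/(-53) + 3782) - 4*(-85)) = 64**2 + (sqrt(-1/53 + 3782) - 1*(-340)) = 4096 + (sqrt(200445/53) + 340) = 4096 + (sqrt(10623585)/53 + 340) = 4096 + (340 + sqrt(10623585)/53) = 4436 + sqrt(10623585)/53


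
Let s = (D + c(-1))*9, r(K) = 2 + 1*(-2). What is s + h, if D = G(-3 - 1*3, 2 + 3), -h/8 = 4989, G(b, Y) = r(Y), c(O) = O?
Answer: -39921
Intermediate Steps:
r(K) = 0 (r(K) = 2 - 2 = 0)
G(b, Y) = 0
h = -39912 (h = -8*4989 = -39912)
D = 0
s = -9 (s = (0 - 1)*9 = -1*9 = -9)
s + h = -9 - 39912 = -39921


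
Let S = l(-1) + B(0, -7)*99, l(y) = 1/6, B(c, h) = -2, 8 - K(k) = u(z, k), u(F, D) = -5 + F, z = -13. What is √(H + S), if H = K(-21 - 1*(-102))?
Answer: I*√6186/6 ≈ 13.109*I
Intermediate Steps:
K(k) = 26 (K(k) = 8 - (-5 - 13) = 8 - 1*(-18) = 8 + 18 = 26)
H = 26
l(y) = ⅙
S = -1187/6 (S = ⅙ - 2*99 = ⅙ - 198 = -1187/6 ≈ -197.83)
√(H + S) = √(26 - 1187/6) = √(-1031/6) = I*√6186/6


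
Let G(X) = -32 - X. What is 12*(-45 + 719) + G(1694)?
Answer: 6362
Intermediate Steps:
12*(-45 + 719) + G(1694) = 12*(-45 + 719) + (-32 - 1*1694) = 12*674 + (-32 - 1694) = 8088 - 1726 = 6362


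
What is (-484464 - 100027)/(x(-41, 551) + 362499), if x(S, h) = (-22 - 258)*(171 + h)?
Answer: -584491/160339 ≈ -3.6453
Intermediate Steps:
x(S, h) = -47880 - 280*h (x(S, h) = -280*(171 + h) = -47880 - 280*h)
(-484464 - 100027)/(x(-41, 551) + 362499) = (-484464 - 100027)/((-47880 - 280*551) + 362499) = -584491/((-47880 - 154280) + 362499) = -584491/(-202160 + 362499) = -584491/160339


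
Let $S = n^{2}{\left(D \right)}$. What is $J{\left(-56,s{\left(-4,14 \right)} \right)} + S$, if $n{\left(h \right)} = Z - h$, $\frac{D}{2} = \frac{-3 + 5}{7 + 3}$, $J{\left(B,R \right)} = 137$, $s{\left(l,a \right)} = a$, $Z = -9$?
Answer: $\frac{5634}{25} \approx 225.36$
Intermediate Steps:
$D = \frac{2}{5}$ ($D = 2 \frac{-3 + 5}{7 + 3} = 2 \cdot \frac{2}{10} = 2 \cdot 2 \cdot \frac{1}{10} = 2 \cdot \frac{1}{5} = \frac{2}{5} \approx 0.4$)
$n{\left(h \right)} = -9 - h$
$S = \frac{2209}{25}$ ($S = \left(-9 - \frac{2}{5}\right)^{2} = \left(- \frac{47}{5}\right)^{2} = \frac{2209}{25} \approx 88.36$)
$J{\left(-56,s{\left(-4,14 \right)} \right)} + S = 137 + \frac{2209}{25} = \frac{5634}{25}$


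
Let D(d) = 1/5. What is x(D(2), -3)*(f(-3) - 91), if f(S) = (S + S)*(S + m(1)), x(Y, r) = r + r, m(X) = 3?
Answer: 546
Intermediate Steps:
D(d) = ⅕
x(Y, r) = 2*r
f(S) = 2*S*(3 + S) (f(S) = (S + S)*(S + 3) = (2*S)*(3 + S) = 2*S*(3 + S))
x(D(2), -3)*(f(-3) - 91) = (2*(-3))*(2*(-3)*(3 - 3) - 91) = -6*(2*(-3)*0 - 91) = -6*(0 - 91) = -6*(-91) = 546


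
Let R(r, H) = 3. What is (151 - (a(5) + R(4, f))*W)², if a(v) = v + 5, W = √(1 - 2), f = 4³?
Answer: 22632 - 3926*I ≈ 22632.0 - 3926.0*I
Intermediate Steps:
f = 64
W = I (W = √(-1) = I ≈ 1.0*I)
a(v) = 5 + v
(151 - (a(5) + R(4, f))*W)² = (151 - ((5 + 5) + 3)*I)² = (151 - (10 + 3)*I)² = (151 - 13*I)²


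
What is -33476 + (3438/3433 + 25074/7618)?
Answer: -437685983509/13076297 ≈ -33472.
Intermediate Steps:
-33476 + (3438/3433 + 25074/7618) = -33476 + (3438*(1/3433) + 25074*(1/7618)) = -33476 + (3438/3433 + 12537/3809) = -33476 + 56134863/13076297 = -437685983509/13076297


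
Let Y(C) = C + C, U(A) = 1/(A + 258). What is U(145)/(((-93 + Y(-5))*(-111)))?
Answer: 1/4607499 ≈ 2.1704e-7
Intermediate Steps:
U(A) = 1/(258 + A)
Y(C) = 2*C
U(145)/(((-93 + Y(-5))*(-111))) = 1/((258 + 145)*(((-93 + 2*(-5))*(-111)))) = 1/(403*(((-93 - 10)*(-111)))) = 1/(403*((-103*(-111)))) = (1/403)/11433 = (1/403)*(1/11433) = 1/4607499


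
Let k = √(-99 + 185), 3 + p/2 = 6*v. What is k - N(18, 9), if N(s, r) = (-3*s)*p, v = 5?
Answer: 2916 + √86 ≈ 2925.3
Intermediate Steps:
p = 54 (p = -6 + 2*(6*5) = -6 + 2*30 = -6 + 60 = 54)
k = √86 ≈ 9.2736
N(s, r) = -162*s (N(s, r) = -3*s*54 = -162*s)
k - N(18, 9) = √86 - (-162)*18 = √86 - 1*(-2916) = √86 + 2916 = 2916 + √86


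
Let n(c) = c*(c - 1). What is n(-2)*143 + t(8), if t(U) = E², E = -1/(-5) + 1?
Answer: 21486/25 ≈ 859.44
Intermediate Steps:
E = 6/5 (E = -1*(-⅕) + 1 = ⅕ + 1 = 6/5 ≈ 1.2000)
n(c) = c*(-1 + c)
t(U) = 36/25 (t(U) = (6/5)² = 36/25)
n(-2)*143 + t(8) = -2*(-1 - 2)*143 + 36/25 = -2*(-3)*143 + 36/25 = 6*143 + 36/25 = 858 + 36/25 = 21486/25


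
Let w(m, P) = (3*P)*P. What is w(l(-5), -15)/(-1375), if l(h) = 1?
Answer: -27/55 ≈ -0.49091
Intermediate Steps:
w(m, P) = 3*P²
w(l(-5), -15)/(-1375) = (3*(-15)²)/(-1375) = (3*225)*(-1/1375) = 675*(-1/1375) = -27/55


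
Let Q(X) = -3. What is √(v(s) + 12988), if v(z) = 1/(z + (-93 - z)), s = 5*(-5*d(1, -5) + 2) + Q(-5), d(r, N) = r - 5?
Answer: √112333119/93 ≈ 113.96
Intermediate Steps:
d(r, N) = -5 + r
s = 107 (s = 5*(-5*(-5 + 1) + 2) - 3 = 5*(-5*(-4) + 2) - 3 = 5*(20 + 2) - 3 = 5*22 - 3 = 110 - 3 = 107)
v(z) = -1/93 (v(z) = 1/(-93) = -1/93)
√(v(s) + 12988) = √(-1/93 + 12988) = √(1207883/93) = √112333119/93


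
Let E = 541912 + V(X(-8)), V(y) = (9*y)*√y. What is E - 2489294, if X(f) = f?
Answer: -1947382 - 144*I*√2 ≈ -1.9474e+6 - 203.65*I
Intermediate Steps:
V(y) = 9*y^(3/2)
E = 541912 - 144*I*√2 (E = 541912 + 9*(-8)^(3/2) = 541912 + 9*(-16*I*√2) = 541912 - 144*I*√2 ≈ 5.4191e+5 - 203.65*I)
E - 2489294 = (541912 - 144*I*√2) - 2489294 = -1947382 - 144*I*√2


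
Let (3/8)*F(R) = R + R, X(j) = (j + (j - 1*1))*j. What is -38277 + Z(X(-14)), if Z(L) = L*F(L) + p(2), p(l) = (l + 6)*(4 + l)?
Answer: 2522689/3 ≈ 8.4090e+5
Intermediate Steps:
X(j) = j*(-1 + 2*j) (X(j) = (j + (j - 1))*j = (j + (-1 + j))*j = (-1 + 2*j)*j = j*(-1 + 2*j))
F(R) = 16*R/3 (F(R) = 8*(R + R)/3 = 8*(2*R)/3 = 16*R/3)
p(l) = (4 + l)*(6 + l) (p(l) = (6 + l)*(4 + l) = (4 + l)*(6 + l))
Z(L) = 48 + 16*L²/3 (Z(L) = L*(16*L/3) + (24 + 2² + 10*2) = 16*L²/3 + (24 + 4 + 20) = 16*L²/3 + 48 = 48 + 16*L²/3)
-38277 + Z(X(-14)) = -38277 + (48 + 16*(-14*(-1 + 2*(-14)))²/3) = -38277 + (48 + 16*(-14*(-1 - 28))²/3) = -38277 + (48 + 16*(-14*(-29))²/3) = -38277 + (48 + (16/3)*406²) = -38277 + (48 + (16/3)*164836) = -38277 + (48 + 2637376/3) = -38277 + 2637520/3 = 2522689/3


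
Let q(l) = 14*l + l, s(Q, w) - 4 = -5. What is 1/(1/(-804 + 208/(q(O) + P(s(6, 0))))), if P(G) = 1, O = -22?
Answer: -264724/329 ≈ -804.63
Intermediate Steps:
s(Q, w) = -1 (s(Q, w) = 4 - 5 = -1)
q(l) = 15*l
1/(1/(-804 + 208/(q(O) + P(s(6, 0))))) = 1/(1/(-804 + 208/(15*(-22) + 1))) = 1/(1/(-804 + 208/(-330 + 1))) = 1/(1/(-804 + 208/(-329))) = 1/(1/(-804 + 208*(-1/329))) = 1/(1/(-804 - 208/329)) = 1/(1/(-264724/329)) = 1/(-329/264724) = -264724/329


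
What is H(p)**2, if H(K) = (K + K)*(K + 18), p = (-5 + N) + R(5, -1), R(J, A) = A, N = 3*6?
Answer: 518400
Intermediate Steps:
N = 18
p = 12 (p = (-5 + 18) - 1 = 13 - 1 = 12)
H(K) = 2*K*(18 + K) (H(K) = (2*K)*(18 + K) = 2*K*(18 + K))
H(p)**2 = (2*12*(18 + 12))**2 = (2*12*30)**2 = 720**2 = 518400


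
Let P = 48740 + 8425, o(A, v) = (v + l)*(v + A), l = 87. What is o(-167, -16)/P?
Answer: -4331/19055 ≈ -0.22729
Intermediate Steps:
o(A, v) = (87 + v)*(A + v) (o(A, v) = (v + 87)*(v + A) = (87 + v)*(A + v))
P = 57165
o(-167, -16)/P = ((-16)² + 87*(-167) + 87*(-16) - 167*(-16))/57165 = (256 - 14529 - 1392 + 2672)*(1/57165) = -12993*1/57165 = -4331/19055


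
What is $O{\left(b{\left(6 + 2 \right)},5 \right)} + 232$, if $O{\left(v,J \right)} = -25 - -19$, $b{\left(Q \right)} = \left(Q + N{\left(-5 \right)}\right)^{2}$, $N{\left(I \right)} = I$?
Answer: $226$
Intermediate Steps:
$b{\left(Q \right)} = \left(-5 + Q\right)^{2}$ ($b{\left(Q \right)} = \left(Q - 5\right)^{2} = \left(-5 + Q\right)^{2}$)
$O{\left(v,J \right)} = -6$ ($O{\left(v,J \right)} = -25 + 19 = -6$)
$O{\left(b{\left(6 + 2 \right)},5 \right)} + 232 = -6 + 232 = 226$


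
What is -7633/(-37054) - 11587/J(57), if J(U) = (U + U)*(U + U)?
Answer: -165073115/240776892 ≈ -0.68559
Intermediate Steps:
J(U) = 4*U² (J(U) = (2*U)*(2*U) = 4*U²)
-7633/(-37054) - 11587/J(57) = -7633/(-37054) - 11587/(4*57²) = -7633*(-1/37054) - 11587/(4*3249) = 7633/37054 - 11587/12996 = -165073115/240776892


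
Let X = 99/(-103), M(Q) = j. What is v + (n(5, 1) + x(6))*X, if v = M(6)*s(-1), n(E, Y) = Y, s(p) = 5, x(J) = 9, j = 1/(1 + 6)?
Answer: -6415/721 ≈ -8.8974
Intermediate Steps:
j = ⅐ (j = 1/7 = ⅐ ≈ 0.14286)
M(Q) = ⅐
X = -99/103 (X = 99*(-1/103) = -99/103 ≈ -0.96117)
v = 5/7 (v = (⅐)*5 = 5/7 ≈ 0.71429)
v + (n(5, 1) + x(6))*X = 5/7 + (1 + 9)*(-99/103) = 5/7 + 10*(-99/103) = 5/7 - 990/103 = -6415/721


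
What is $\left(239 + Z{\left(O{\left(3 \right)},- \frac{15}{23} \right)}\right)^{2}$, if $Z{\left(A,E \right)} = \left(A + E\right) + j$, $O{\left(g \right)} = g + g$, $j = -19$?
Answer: $\frac{26863489}{529} \approx 50782.0$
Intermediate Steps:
$O{\left(g \right)} = 2 g$
$Z{\left(A,E \right)} = -19 + A + E$ ($Z{\left(A,E \right)} = \left(A + E\right) - 19 = -19 + A + E$)
$\left(239 + Z{\left(O{\left(3 \right)},- \frac{15}{23} \right)}\right)^{2} = \left(239 - \left(13 + \frac{15}{23}\right)\right)^{2} = \left(239 - \frac{314}{23}\right)^{2} = \left(\frac{5183}{23}\right)^{2} = \frac{26863489}{529}$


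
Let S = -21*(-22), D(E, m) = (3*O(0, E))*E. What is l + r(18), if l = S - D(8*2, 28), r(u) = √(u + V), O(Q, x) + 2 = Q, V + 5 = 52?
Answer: 558 + √65 ≈ 566.06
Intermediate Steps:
V = 47 (V = -5 + 52 = 47)
O(Q, x) = -2 + Q
D(E, m) = -6*E (D(E, m) = (3*(-2 + 0))*E = (3*(-2))*E = -6*E)
S = 462
r(u) = √(47 + u) (r(u) = √(u + 47) = √(47 + u))
l = 558 (l = 462 - (-6)*8*2 = 462 - (-6)*16 = 462 - 1*(-96) = 462 + 96 = 558)
l + r(18) = 558 + √(47 + 18) = 558 + √65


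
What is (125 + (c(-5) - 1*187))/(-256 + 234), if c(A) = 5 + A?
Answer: 31/11 ≈ 2.8182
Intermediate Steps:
(125 + (c(-5) - 1*187))/(-256 + 234) = (125 + ((5 - 5) - 1*187))/(-256 + 234) = (125 + (0 - 187))/(-22) = (125 - 187)*(-1/22) = -62*(-1/22) = 31/11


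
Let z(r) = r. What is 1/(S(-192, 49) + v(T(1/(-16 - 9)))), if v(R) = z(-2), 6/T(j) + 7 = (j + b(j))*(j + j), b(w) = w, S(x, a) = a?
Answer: 1/47 ≈ 0.021277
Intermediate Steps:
T(j) = 6/(-7 + 4*j**2) (T(j) = 6/(-7 + (j + j)*(j + j)) = 6/(-7 + (2*j)*(2*j)) = 6/(-7 + 4*j**2))
v(R) = -2
1/(S(-192, 49) + v(T(1/(-16 - 9)))) = 1/(49 - 2) = 1/47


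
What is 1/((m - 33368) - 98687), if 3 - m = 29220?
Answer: -1/161272 ≈ -6.2007e-6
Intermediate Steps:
m = -29217 (m = 3 - 1*29220 = 3 - 29220 = -29217)
1/((m - 33368) - 98687) = 1/((-29217 - 33368) - 98687) = 1/(-62585 - 98687) = 1/(-161272) = -1/161272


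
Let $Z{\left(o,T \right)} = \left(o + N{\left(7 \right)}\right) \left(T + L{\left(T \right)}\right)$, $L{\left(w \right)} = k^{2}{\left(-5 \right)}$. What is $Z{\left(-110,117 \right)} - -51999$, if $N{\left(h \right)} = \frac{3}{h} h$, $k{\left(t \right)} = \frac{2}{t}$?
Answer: $\frac{986572}{25} \approx 39463.0$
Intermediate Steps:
$L{\left(w \right)} = \frac{4}{25}$ ($L{\left(w \right)} = \left(\frac{2}{-5}\right)^{2} = \left(2 \left(- \frac{1}{5}\right)\right)^{2} = \left(- \frac{2}{5}\right)^{2} = \frac{4}{25}$)
$N{\left(h \right)} = 3$
$Z{\left(o,T \right)} = \left(3 + o\right) \left(\frac{4}{25} + T\right)$ ($Z{\left(o,T \right)} = \left(o + 3\right) \left(T + \frac{4}{25}\right) = \left(3 + o\right) \left(\frac{4}{25} + T\right)$)
$Z{\left(-110,117 \right)} - -51999 = \left(\frac{12}{25} + 3 \cdot 117 + \frac{4}{25} \left(-110\right) + 117 \left(-110\right)\right) - -51999 = \left(\frac{12}{25} + 351 - \frac{88}{5} - 12870\right) + 51999 = - \frac{313403}{25} + 51999 = \frac{986572}{25}$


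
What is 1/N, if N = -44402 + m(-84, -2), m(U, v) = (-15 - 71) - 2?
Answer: -1/44490 ≈ -2.2477e-5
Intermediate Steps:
m(U, v) = -88 (m(U, v) = -86 - 2 = -88)
N = -44490 (N = -44402 - 88 = -44490)
1/N = 1/(-44490) = -1/44490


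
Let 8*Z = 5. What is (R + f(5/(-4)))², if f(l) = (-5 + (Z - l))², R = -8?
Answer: 12769/4096 ≈ 3.1174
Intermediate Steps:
Z = 5/8 (Z = (⅛)*5 = 5/8 ≈ 0.62500)
f(l) = (-35/8 - l)² (f(l) = (-5 + (5/8 - l))² = (-35/8 - l)²)
(R + f(5/(-4)))² = (-8 + (35 + 8*(5/(-4)))²/64)² = (-8 + (35 + 8*(5*(-¼)))²/64)² = (-8 + (35 + 8*(-5/4))²/64)² = (-8 + (35 - 10)²/64)² = (-8 + (1/64)*25²)² = (-8 + (1/64)*625)² = (-8 + 625/64)² = (113/64)² = 12769/4096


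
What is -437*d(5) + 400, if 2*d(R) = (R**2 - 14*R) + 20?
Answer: 11725/2 ≈ 5862.5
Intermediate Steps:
d(R) = 10 + R**2/2 - 7*R (d(R) = ((R**2 - 14*R) + 20)/2 = (20 + R**2 - 14*R)/2 = 10 + R**2/2 - 7*R)
-437*d(5) + 400 = -437*(10 + (1/2)*5**2 - 7*5) + 400 = -437*(10 + (1/2)*25 - 35) + 400 = -437*(10 + 25/2 - 35) + 400 = -437*(-25/2) + 400 = 10925/2 + 400 = 11725/2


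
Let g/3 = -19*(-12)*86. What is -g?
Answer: -58824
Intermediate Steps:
g = 58824 (g = 3*(-19*(-12)*86) = 3*(228*86) = 3*19608 = 58824)
-g = -1*58824 = -58824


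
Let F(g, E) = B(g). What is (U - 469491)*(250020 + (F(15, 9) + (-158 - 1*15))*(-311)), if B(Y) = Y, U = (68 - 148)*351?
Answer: -148852345218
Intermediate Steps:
U = -28080 (U = -80*351 = -28080)
F(g, E) = g
(U - 469491)*(250020 + (F(15, 9) + (-158 - 1*15))*(-311)) = (-28080 - 469491)*(250020 + (15 + (-158 - 1*15))*(-311)) = -497571*(250020 + (15 + (-158 - 15))*(-311)) = -497571*(250020 + (15 - 173)*(-311)) = -497571*(250020 - 158*(-311)) = -497571*(250020 + 49138) = -497571*299158 = -148852345218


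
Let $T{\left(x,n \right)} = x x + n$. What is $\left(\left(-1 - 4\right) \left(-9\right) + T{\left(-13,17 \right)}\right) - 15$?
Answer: $216$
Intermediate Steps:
$T{\left(x,n \right)} = n + x^{2}$ ($T{\left(x,n \right)} = x^{2} + n = n + x^{2}$)
$\left(\left(-1 - 4\right) \left(-9\right) + T{\left(-13,17 \right)}\right) - 15 = \left(\left(-1 - 4\right) \left(-9\right) + \left(17 + \left(-13\right)^{2}\right)\right) - 15 = \left(\left(-5\right) \left(-9\right) + \left(17 + 169\right)\right) - 15 = \left(45 + 186\right) - 15 = 231 - 15 = 216$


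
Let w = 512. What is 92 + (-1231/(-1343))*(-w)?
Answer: -506716/1343 ≈ -377.30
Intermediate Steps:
92 + (-1231/(-1343))*(-w) = 92 + (-1231/(-1343))*(-1*512) = 92 - 1231*(-1/1343)*(-512) = 92 + (1231/1343)*(-512) = 92 - 630272/1343 = -506716/1343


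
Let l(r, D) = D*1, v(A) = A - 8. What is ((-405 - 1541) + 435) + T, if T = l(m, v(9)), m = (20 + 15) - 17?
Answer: -1510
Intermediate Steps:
v(A) = -8 + A
m = 18 (m = 35 - 17 = 18)
l(r, D) = D
T = 1 (T = -8 + 9 = 1)
((-405 - 1541) + 435) + T = ((-405 - 1541) + 435) + 1 = (-1946 + 435) + 1 = -1511 + 1 = -1510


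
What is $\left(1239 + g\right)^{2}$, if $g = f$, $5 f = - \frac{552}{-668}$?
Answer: $\frac{1070610298209}{697225} \approx 1.5355 \cdot 10^{6}$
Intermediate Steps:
$f = \frac{138}{835}$ ($f = \frac{\left(-552\right) \frac{1}{-668}}{5} = \frac{\left(-552\right) \left(- \frac{1}{668}\right)}{5} = \frac{1}{5} \cdot \frac{138}{167} = \frac{138}{835} \approx 0.16527$)
$g = \frac{138}{835} \approx 0.16527$
$\left(1239 + g\right)^{2} = \left(1239 + \frac{138}{835}\right)^{2} = \left(\frac{1034703}{835}\right)^{2} = \frac{1070610298209}{697225}$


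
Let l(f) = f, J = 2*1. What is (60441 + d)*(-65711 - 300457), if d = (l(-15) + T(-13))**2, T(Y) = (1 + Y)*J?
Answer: -22688501616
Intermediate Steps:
J = 2
T(Y) = 2 + 2*Y (T(Y) = (1 + Y)*2 = 2 + 2*Y)
d = 1521 (d = (-15 + (2 + 2*(-13)))**2 = (-15 + (2 - 26))**2 = (-15 - 24)**2 = (-39)**2 = 1521)
(60441 + d)*(-65711 - 300457) = (60441 + 1521)*(-65711 - 300457) = 61962*(-366168) = -22688501616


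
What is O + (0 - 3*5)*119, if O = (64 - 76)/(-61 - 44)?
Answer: -62471/35 ≈ -1784.9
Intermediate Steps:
O = 4/35 (O = -12/(-105) = -12*(-1/105) = 4/35 ≈ 0.11429)
O + (0 - 3*5)*119 = 4/35 + (0 - 3*5)*119 = 4/35 + (0 - 15)*119 = 4/35 - 15*119 = 4/35 - 1785 = -62471/35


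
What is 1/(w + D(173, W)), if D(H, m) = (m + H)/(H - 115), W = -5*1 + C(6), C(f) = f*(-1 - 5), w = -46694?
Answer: -29/1354060 ≈ -2.1417e-5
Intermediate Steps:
C(f) = -6*f (C(f) = f*(-6) = -6*f)
W = -41 (W = -5*1 - 6*6 = -5 - 36 = -41)
D(H, m) = (H + m)/(-115 + H)
1/(w + D(173, W)) = 1/(-46694 + (173 - 41)/(-115 + 173)) = 1/(-46694 + 132/58) = 1/(-46694 + (1/58)*132) = 1/(-46694 + 66/29) = 1/(-1354060/29) = -29/1354060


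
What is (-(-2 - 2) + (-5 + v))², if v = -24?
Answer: 625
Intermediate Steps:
(-(-2 - 2) + (-5 + v))² = (-(-2 - 2) + (-5 - 24))² = (-1*(-4) - 29)² = (4 - 29)² = (-25)² = 625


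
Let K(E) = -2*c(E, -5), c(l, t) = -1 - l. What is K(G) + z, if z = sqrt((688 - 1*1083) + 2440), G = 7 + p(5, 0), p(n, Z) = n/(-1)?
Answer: 6 + sqrt(2045) ≈ 51.222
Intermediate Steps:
p(n, Z) = -n (p(n, Z) = n*(-1) = -n)
G = 2 (G = 7 - 1*5 = 7 - 5 = 2)
K(E) = 2 + 2*E (K(E) = -2*(-1 - E) = 2 + 2*E)
z = sqrt(2045) (z = sqrt((688 - 1083) + 2440) = sqrt(-395 + 2440) = sqrt(2045) ≈ 45.222)
K(G) + z = (2 + 2*2) + sqrt(2045) = (2 + 4) + sqrt(2045) = 6 + sqrt(2045)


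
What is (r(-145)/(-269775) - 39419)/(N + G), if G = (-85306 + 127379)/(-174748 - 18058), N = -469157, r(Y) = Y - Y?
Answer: 7600219714/90456326615 ≈ 0.084021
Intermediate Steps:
r(Y) = 0
G = -42073/192806 (G = 42073/(-192806) = 42073*(-1/192806) = -42073/192806 ≈ -0.21821)
(r(-145)/(-269775) - 39419)/(N + G) = (0/(-269775) - 39419)/(-469157 - 42073/192806) = (0*(-1/269775) - 39419)/(-90456326615/192806) = (0 - 39419)*(-192806/90456326615) = -39419*(-192806/90456326615) = 7600219714/90456326615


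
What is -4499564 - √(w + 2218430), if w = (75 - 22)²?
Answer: -4499564 - √2221239 ≈ -4.5011e+6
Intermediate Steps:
w = 2809 (w = 53² = 2809)
-4499564 - √(w + 2218430) = -4499564 - √(2809 + 2218430) = -4499564 - √2221239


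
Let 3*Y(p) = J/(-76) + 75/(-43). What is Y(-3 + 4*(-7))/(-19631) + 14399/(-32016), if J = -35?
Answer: -76975852671/171163160144 ≈ -0.44972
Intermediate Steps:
Y(p) = -4195/9804 (Y(p) = (-35/(-76) + 75/(-43))/3 = (-35*(-1/76) + 75*(-1/43))/3 = (35/76 - 75/43)/3 = (⅓)*(-4195/3268) = -4195/9804)
Y(-3 + 4*(-7))/(-19631) + 14399/(-32016) = -4195/9804/(-19631) + 14399/(-32016) = -4195/9804*(-1/19631) + 14399*(-1/32016) = 4195/192462324 - 14399/32016 = -76975852671/171163160144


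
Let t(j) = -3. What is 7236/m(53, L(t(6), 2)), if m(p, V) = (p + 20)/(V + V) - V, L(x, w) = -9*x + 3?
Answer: -434160/1727 ≈ -251.40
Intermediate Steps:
L(x, w) = 3 - 9*x
m(p, V) = -V + (20 + p)/(2*V) (m(p, V) = (20 + p)/((2*V)) - V = (20 + p)*(1/(2*V)) - V = (20 + p)/(2*V) - V = -V + (20 + p)/(2*V))
7236/m(53, L(t(6), 2)) = 7236/(((10 + (1/2)*53 - (3 - 9*(-3))**2)/(3 - 9*(-3)))) = 7236/(((10 + 53/2 - (3 + 27)**2)/(3 + 27))) = 7236/(((10 + 53/2 - 1*30**2)/30)) = 7236/(((10 + 53/2 - 1*900)/30)) = 7236/(((10 + 53/2 - 900)/30)) = 7236/(((1/30)*(-1727/2))) = 7236/(-1727/60) = 7236*(-60/1727) = -434160/1727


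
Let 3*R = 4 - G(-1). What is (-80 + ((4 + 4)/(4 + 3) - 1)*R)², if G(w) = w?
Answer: 2805625/441 ≈ 6362.0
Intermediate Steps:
R = 5/3 (R = (4 - 1*(-1))/3 = (4 + 1)/3 = (⅓)*5 = 5/3 ≈ 1.6667)
(-80 + ((4 + 4)/(4 + 3) - 1)*R)² = (-80 + ((4 + 4)/(4 + 3) - 1)*(5/3))² = (-80 + (8/7 - 1)*(5/3))² = (-80 + (⅐)*(5/3))² = (-80 + 5/21)² = (-1675/21)² = 2805625/441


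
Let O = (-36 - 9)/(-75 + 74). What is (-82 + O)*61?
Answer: -2257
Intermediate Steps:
O = 45 (O = -45/(-1) = -45*(-1) = 45)
(-82 + O)*61 = (-82 + 45)*61 = -37*61 = -2257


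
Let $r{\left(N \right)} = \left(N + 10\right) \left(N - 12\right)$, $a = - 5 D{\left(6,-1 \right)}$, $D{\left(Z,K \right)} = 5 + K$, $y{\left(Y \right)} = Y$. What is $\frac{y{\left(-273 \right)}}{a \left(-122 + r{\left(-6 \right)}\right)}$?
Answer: $- \frac{273}{3880} \approx -0.070361$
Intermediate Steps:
$a = -20$ ($a = - 5 \left(5 - 1\right) = \left(-5\right) 4 = -20$)
$r{\left(N \right)} = \left(-12 + N\right) \left(10 + N\right)$ ($r{\left(N \right)} = \left(10 + N\right) \left(-12 + N\right) = \left(-12 + N\right) \left(10 + N\right)$)
$\frac{y{\left(-273 \right)}}{a \left(-122 + r{\left(-6 \right)}\right)} = - \frac{273}{\left(-20\right) \left(-122 - \left(108 - 36\right)\right)} = - \frac{273}{\left(-20\right) \left(-122 + \left(-120 + 36 + 12\right)\right)} = - \frac{273}{\left(-20\right) \left(-122 - 72\right)} = - \frac{273}{\left(-20\right) \left(-194\right)} = - \frac{273}{3880}$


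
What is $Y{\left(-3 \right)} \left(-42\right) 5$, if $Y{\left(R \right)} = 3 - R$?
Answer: $-1260$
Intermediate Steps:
$Y{\left(-3 \right)} \left(-42\right) 5 = \left(3 - -3\right) \left(-42\right) 5 = \left(3 + 3\right) \left(-42\right) 5 = 6 \left(-42\right) 5 = \left(-252\right) 5 = -1260$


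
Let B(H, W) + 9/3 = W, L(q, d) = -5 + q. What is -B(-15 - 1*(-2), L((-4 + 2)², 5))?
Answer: 4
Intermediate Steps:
B(H, W) = -3 + W
-B(-15 - 1*(-2), L((-4 + 2)², 5)) = -(-3 + (-5 + (-4 + 2)²)) = -(-3 + (-5 + (-2)²)) = -(-3 + (-5 + 4)) = -(-3 - 1) = -1*(-4) = 4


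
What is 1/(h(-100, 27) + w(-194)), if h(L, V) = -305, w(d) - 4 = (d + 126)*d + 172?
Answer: 1/13063 ≈ 7.6552e-5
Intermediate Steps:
w(d) = 176 + d*(126 + d) (w(d) = 4 + ((d + 126)*d + 172) = 4 + ((126 + d)*d + 172) = 4 + (d*(126 + d) + 172) = 4 + (172 + d*(126 + d)) = 176 + d*(126 + d))
1/(h(-100, 27) + w(-194)) = 1/(-305 + (176 + (-194)² + 126*(-194))) = 1/(-305 + (176 + 37636 - 24444)) = 1/(-305 + 13368) = 1/13063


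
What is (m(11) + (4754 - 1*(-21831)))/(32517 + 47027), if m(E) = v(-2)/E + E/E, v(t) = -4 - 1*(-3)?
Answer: 292445/874984 ≈ 0.33423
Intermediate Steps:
v(t) = -1 (v(t) = -4 + 3 = -1)
m(E) = 1 - 1/E (m(E) = -1/E + E/E = -1/E + 1 = 1 - 1/E)
(m(11) + (4754 - 1*(-21831)))/(32517 + 47027) = ((-1 + 11)/11 + (4754 - 1*(-21831)))/(32517 + 47027) = ((1/11)*10 + (4754 + 21831))/79544 = (10/11 + 26585)*(1/79544) = (292445/11)*(1/79544) = 292445/874984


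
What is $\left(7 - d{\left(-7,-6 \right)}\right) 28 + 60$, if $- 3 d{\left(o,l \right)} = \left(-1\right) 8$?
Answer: $\frac{544}{3} \approx 181.33$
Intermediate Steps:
$d{\left(o,l \right)} = \frac{8}{3}$ ($d{\left(o,l \right)} = - \frac{\left(-1\right) 8}{3} = \left(- \frac{1}{3}\right) \left(-8\right) = \frac{8}{3}$)
$\left(7 - d{\left(-7,-6 \right)}\right) 28 + 60 = \left(7 - \frac{8}{3}\right) 28 + 60 = \frac{13}{3} \cdot 28 + 60 = \frac{364}{3} + 60 = \frac{544}{3}$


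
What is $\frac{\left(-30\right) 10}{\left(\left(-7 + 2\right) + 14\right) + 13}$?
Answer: $- \frac{150}{11} \approx -13.636$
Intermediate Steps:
$\frac{\left(-30\right) 10}{\left(\left(-7 + 2\right) + 14\right) + 13} = - \frac{300}{\left(-5 + 14\right) + 13} = - \frac{300}{9 + 13} = - \frac{300}{22} = \left(-300\right) \frac{1}{22} = - \frac{150}{11}$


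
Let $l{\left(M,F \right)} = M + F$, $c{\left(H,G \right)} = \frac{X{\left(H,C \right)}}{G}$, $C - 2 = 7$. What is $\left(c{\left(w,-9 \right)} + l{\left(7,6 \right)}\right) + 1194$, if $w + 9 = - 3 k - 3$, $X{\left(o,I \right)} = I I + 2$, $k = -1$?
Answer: $\frac{10780}{9} \approx 1197.8$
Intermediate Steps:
$C = 9$ ($C = 2 + 7 = 9$)
$X{\left(o,I \right)} = 2 + I^{2}$ ($X{\left(o,I \right)} = I^{2} + 2 = 2 + I^{2}$)
$w = -9$ ($w = -9 - 0 = -9 + \left(3 - 3\right) = -9 + 0 = -9$)
$c{\left(H,G \right)} = \frac{83}{G}$ ($c{\left(H,G \right)} = \frac{2 + 9^{2}}{G} = \frac{2 + 81}{G} = \frac{83}{G}$)
$l{\left(M,F \right)} = F + M$
$\left(c{\left(w,-9 \right)} + l{\left(7,6 \right)}\right) + 1194 = \left(\frac{83}{-9} + \left(6 + 7\right)\right) + 1194 = \left(83 \left(- \frac{1}{9}\right) + 13\right) + 1194 = \left(- \frac{83}{9} + 13\right) + 1194 = \frac{34}{9} + 1194 = \frac{10780}{9}$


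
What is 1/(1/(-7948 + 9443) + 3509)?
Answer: 1495/5245956 ≈ 0.00028498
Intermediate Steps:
1/(1/(-7948 + 9443) + 3509) = 1/(1/1495 + 3509) = 1/(5245956/1495) = 1495/5245956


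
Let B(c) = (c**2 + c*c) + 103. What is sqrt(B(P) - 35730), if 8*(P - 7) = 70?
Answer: 13*I*sqrt(3326)/4 ≈ 187.43*I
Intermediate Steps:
P = 63/4 (P = 7 + (1/8)*70 = 7 + 35/4 = 63/4 ≈ 15.750)
B(c) = 103 + 2*c**2 (B(c) = (c**2 + c**2) + 103 = 2*c**2 + 103 = 103 + 2*c**2)
sqrt(B(P) - 35730) = sqrt((103 + 2*(63/4)**2) - 35730) = sqrt((103 + 2*(3969/16)) - 35730) = sqrt((103 + 3969/8) - 35730) = sqrt(4793/8 - 35730) = sqrt(-281047/8) = 13*I*sqrt(3326)/4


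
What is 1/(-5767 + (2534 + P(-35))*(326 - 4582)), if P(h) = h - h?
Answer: -1/10790471 ≈ -9.2674e-8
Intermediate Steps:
P(h) = 0
1/(-5767 + (2534 + P(-35))*(326 - 4582)) = 1/(-5767 + (2534 + 0)*(326 - 4582)) = 1/(-5767 + 2534*(-4256)) = 1/(-5767 - 10784704) = 1/(-10790471) = -1/10790471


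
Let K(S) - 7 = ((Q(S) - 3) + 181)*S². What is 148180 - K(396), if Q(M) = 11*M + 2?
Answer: -711169203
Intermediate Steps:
Q(M) = 2 + 11*M
K(S) = 7 + S²*(180 + 11*S) (K(S) = 7 + (((2 + 11*S) - 3) + 181)*S² = 7 + ((-1 + 11*S) + 181)*S² = 7 + (180 + 11*S)*S² = 7 + S²*(180 + 11*S))
148180 - K(396) = 148180 - (7 + 11*396³ + 180*396²) = 148180 - (7 + 11*62099136 + 180*156816) = 148180 - (7 + 683090496 + 28226880) = 148180 - 1*711317383 = 148180 - 711317383 = -711169203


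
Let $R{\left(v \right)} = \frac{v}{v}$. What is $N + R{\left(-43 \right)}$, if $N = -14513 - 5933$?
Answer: $-20445$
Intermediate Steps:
$N = -20446$
$R{\left(v \right)} = 1$
$N + R{\left(-43 \right)} = -20446 + 1 = -20445$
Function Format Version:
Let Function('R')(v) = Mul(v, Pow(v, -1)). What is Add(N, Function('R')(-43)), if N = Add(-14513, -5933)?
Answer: -20445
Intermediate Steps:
N = -20446
Function('R')(v) = 1
Add(N, Function('R')(-43)) = Add(-20446, 1) = -20445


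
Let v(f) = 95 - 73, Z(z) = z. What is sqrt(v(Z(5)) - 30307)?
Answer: 3*I*sqrt(3365) ≈ 174.03*I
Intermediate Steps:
v(f) = 22
sqrt(v(Z(5)) - 30307) = sqrt(22 - 30307) = sqrt(-30285) = 3*I*sqrt(3365)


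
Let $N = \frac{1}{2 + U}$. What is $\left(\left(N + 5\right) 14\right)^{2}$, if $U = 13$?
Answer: $\frac{1132096}{225} \approx 5031.5$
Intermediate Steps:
$N = \frac{1}{15}$ ($N = \frac{1}{2 + 13} = \frac{1}{15} \approx 0.066667$)
$\left(\left(N + 5\right) 14\right)^{2} = \left(\left(\frac{1}{15} + 5\right) 14\right)^{2} = \left(\frac{76}{15} \cdot 14\right)^{2} = \left(\frac{1064}{15}\right)^{2} = \frac{1132096}{225}$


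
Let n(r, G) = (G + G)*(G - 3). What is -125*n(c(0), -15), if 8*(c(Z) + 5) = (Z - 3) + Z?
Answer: -67500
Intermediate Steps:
c(Z) = -43/8 + Z/4 (c(Z) = -5 + ((Z - 3) + Z)/8 = -5 + ((-3 + Z) + Z)/8 = -5 + (-3 + 2*Z)/8 = -5 + (-3/8 + Z/4) = -43/8 + Z/4)
n(r, G) = 2*G*(-3 + G) (n(r, G) = (2*G)*(-3 + G) = 2*G*(-3 + G))
-125*n(c(0), -15) = -250*(-15)*(-3 - 15) = -250*(-15)*(-18) = -125*540 = -67500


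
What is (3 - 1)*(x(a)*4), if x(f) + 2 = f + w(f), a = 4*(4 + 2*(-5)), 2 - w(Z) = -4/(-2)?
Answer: -208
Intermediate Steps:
w(Z) = 0 (w(Z) = 2 - (-4)/(-2) = 2 - (-4)*(-1)/2 = 2 - 1*2 = 2 - 2 = 0)
a = -24 (a = 4*(4 - 10) = 4*(-6) = -24)
x(f) = -2 + f (x(f) = -2 + (f + 0) = -2 + f)
(3 - 1)*(x(a)*4) = (3 - 1)*((-2 - 24)*4) = 2*(-26*4) = 2*(-104) = -208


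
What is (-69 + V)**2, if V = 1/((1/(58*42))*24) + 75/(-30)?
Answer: 900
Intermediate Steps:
V = 99 (V = (1/24)/((1/58)*(1/42)) + 75*(-1/30) = (1/24)/(1/2436) - 5/2 = 2436*(1/24) - 5/2 = 203/2 - 5/2 = 99)
(-69 + V)**2 = (-69 + 99)**2 = 30**2 = 900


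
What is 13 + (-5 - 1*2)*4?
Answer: -15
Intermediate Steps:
13 + (-5 - 1*2)*4 = 13 + (-5 - 2)*4 = 13 - 7*4 = 13 - 28 = -15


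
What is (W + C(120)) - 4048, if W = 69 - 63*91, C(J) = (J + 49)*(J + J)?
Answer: 30848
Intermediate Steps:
C(J) = 2*J*(49 + J) (C(J) = (49 + J)*(2*J) = 2*J*(49 + J))
W = -5664 (W = 69 - 5733 = -5664)
(W + C(120)) - 4048 = (-5664 + 2*120*(49 + 120)) - 4048 = (-5664 + 2*120*169) - 4048 = (-5664 + 40560) - 4048 = 34896 - 4048 = 30848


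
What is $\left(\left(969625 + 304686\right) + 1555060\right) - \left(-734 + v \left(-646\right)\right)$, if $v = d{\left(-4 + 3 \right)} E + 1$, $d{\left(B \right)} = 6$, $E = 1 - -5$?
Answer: $2854007$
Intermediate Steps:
$E = 6$ ($E = 1 + 5 = 6$)
$v = 37$ ($v = 6 \cdot 6 + 1 = 36 + 1 = 37$)
$\left(\left(969625 + 304686\right) + 1555060\right) - \left(-734 + v \left(-646\right)\right) = \left(\left(969625 + 304686\right) + 1555060\right) - \left(-734 + 37 \left(-646\right)\right) = \left(1274311 + 1555060\right) - \left(-734 - 23902\right) = 2829371 - -24636 = 2829371 + 24636 = 2854007$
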